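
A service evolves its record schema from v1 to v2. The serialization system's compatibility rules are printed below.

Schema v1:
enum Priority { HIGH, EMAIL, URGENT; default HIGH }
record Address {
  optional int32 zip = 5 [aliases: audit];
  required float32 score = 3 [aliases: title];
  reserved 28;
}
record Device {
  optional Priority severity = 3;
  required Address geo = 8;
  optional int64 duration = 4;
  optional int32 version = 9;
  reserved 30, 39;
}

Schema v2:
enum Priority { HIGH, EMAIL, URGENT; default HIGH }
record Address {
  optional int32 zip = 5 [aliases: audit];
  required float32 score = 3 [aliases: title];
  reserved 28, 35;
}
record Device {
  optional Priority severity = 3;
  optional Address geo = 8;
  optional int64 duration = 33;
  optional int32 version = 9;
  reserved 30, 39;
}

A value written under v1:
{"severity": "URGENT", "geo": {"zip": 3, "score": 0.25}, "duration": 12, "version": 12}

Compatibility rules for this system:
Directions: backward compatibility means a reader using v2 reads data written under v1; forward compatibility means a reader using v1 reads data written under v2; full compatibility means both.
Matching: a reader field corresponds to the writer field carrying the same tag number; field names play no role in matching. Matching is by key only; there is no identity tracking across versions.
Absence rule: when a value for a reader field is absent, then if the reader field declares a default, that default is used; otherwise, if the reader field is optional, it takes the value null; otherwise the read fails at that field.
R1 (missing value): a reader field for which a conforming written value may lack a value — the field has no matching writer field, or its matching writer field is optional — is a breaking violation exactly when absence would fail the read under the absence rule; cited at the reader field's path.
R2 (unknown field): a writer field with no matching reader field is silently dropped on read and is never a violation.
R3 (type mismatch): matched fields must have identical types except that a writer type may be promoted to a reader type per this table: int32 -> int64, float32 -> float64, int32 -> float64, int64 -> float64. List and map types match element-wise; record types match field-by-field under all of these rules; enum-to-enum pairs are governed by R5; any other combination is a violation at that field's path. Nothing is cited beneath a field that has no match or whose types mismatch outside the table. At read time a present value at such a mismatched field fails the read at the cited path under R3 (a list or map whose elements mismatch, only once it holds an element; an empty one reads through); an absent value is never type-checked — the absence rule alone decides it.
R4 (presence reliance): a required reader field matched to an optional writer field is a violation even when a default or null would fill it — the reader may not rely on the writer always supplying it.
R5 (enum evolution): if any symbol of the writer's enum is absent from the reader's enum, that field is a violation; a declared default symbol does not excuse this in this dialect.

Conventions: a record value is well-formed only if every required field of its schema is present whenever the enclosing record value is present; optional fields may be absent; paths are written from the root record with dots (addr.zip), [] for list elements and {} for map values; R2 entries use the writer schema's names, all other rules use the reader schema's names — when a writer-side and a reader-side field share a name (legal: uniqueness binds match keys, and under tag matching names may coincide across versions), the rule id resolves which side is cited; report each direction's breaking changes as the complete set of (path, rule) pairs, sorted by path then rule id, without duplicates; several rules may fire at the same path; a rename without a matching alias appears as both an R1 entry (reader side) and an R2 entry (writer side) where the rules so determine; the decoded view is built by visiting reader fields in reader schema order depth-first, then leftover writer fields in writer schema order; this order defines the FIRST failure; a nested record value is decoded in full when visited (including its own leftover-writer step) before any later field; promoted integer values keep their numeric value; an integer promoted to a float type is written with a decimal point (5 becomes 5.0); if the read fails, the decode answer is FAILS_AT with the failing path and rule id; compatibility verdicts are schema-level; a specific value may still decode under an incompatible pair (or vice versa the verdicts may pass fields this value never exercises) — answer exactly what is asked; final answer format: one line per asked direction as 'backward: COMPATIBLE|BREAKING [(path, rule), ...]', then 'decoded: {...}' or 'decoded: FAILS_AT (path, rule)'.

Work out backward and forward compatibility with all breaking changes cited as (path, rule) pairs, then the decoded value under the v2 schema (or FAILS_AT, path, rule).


backward: COMPATIBLE []; forward: BREAKING [(geo, R1), (geo, R4)]; decoded: {"severity": "URGENT", "geo": {"zip": 3, "score": 0.25}, "duration": null, "version": 12}

the writer's type comes first in each Device pair
checking backward for Device: reader v2 against writer v1:
  Priority -> Priority, writer optional: severity aligns to severity
  Address -> Address, writer required: geo aligns to geo
  duration has no writer counterpart
  int32 -> int32, writer optional: version aligns to version
  writer duration: unknown to reader
  int32 -> int32, writer optional: geo.zip aligns to geo.zip
  float32 -> float32, writer required: geo.score aligns to geo.score
  => backward: COMPATIBLE
checking forward for Device: reader v1 against writer v2:
  Priority -> Priority, writer optional: severity aligns to severity
  Address -> Address, writer optional: geo aligns to geo
  duration has no writer counterpart
  int32 -> int32, writer optional: version aligns to version
  writer duration: unknown to reader
  int32 -> int32, writer optional: geo.zip aligns to geo.zip
  float32 -> float32, writer required: geo.score aligns to geo.score
  rule R1 violated at geo
  rule R4 violated at geo
  forward on Device therefore BREAKING (2)
decoding the Device value with the v2 reader:
  severity := "URGENT"
  geo.zip := 3
  geo.score := 0.25
  duration := null (not supplied -> null)
  version := 12
  writer duration: unmatched, discarded
  => decoded: {"severity": "URGENT", "geo": {"zip": 3, "score": 0.25}, "duration": null, "version": 12}


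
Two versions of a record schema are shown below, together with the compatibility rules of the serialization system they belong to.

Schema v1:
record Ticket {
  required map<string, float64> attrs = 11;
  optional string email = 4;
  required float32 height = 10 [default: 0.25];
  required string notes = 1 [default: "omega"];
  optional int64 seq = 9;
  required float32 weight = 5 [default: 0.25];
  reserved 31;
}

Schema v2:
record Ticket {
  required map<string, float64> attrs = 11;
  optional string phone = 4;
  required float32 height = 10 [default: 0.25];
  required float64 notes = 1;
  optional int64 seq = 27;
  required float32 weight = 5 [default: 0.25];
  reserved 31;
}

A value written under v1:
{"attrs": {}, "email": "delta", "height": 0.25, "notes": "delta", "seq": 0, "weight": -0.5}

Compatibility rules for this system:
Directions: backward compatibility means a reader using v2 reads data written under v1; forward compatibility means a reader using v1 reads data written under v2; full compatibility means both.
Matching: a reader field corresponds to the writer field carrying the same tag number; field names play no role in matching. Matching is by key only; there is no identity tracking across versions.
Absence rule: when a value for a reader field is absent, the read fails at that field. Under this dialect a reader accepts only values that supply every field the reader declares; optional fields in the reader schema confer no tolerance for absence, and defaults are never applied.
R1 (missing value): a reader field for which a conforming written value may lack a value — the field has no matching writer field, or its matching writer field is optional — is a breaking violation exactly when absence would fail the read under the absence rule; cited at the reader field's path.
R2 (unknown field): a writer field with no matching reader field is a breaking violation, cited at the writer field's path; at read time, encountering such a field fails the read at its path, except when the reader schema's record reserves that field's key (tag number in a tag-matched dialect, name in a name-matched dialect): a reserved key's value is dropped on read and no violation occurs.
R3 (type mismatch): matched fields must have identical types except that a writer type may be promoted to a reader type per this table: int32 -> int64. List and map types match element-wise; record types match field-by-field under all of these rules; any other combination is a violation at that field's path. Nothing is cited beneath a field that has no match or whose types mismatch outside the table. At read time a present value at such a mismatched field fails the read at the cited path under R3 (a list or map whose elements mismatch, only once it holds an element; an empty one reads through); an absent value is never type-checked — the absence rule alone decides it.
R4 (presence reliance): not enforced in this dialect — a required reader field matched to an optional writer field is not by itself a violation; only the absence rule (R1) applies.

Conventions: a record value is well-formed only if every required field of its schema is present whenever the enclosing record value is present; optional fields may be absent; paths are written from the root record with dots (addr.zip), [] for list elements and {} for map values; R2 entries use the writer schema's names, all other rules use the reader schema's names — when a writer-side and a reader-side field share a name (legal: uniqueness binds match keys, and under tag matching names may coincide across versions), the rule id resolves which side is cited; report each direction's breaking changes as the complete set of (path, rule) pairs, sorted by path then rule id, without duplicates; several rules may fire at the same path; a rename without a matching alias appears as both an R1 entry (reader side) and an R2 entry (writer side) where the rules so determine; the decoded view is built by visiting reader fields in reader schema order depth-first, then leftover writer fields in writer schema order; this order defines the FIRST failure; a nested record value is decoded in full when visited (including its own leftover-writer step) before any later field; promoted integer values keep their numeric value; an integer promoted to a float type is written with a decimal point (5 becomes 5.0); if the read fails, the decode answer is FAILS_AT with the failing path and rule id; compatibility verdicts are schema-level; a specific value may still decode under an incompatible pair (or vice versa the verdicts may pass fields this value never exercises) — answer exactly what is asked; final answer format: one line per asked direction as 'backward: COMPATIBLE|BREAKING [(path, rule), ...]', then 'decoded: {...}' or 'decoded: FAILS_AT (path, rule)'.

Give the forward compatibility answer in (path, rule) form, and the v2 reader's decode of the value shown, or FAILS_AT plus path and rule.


forward: BREAKING [(email, R1), (notes, R3), (seq, R1), (seq, R2)]; decoded: FAILS_AT (notes, R3)

in Ticket below, arrows point writer -> reader
forward analysis of Ticket with v1 as reader and v2 as writer:
  attrs: paired with writer attrs (map<string, float64> -> map<string, float64>; writer required)
  email: paired with writer phone (string -> string; writer optional)
  height: paired with writer height (float32 -> float32; writer required)
  notes: paired with writer notes (float64 -> string; writer required)
  no writer field matches reader seq
  weight: paired with writer weight (float32 -> float32; writer required)
  writer field seq has no reader counterpart
  breaking: (email, R1)
  breaking: (notes, R3)
  breaking: (seq, R1)
  breaking: (seq, R2)
  => forward verdict for Ticket: BREAKING, 4 violation(s)
decode walk for Ticket under reader schema v2:
  attrs := {}
  phone := "delta" (from writer email)
  height := 0.25
  read fails at notes under R3
  => FAILS_AT (notes, R3)
the other Ticket changes do not affect what is asked:
  renamed field email to phone in record Ticket -> matters only for Ticket's backward compatibility — outside the asked direction


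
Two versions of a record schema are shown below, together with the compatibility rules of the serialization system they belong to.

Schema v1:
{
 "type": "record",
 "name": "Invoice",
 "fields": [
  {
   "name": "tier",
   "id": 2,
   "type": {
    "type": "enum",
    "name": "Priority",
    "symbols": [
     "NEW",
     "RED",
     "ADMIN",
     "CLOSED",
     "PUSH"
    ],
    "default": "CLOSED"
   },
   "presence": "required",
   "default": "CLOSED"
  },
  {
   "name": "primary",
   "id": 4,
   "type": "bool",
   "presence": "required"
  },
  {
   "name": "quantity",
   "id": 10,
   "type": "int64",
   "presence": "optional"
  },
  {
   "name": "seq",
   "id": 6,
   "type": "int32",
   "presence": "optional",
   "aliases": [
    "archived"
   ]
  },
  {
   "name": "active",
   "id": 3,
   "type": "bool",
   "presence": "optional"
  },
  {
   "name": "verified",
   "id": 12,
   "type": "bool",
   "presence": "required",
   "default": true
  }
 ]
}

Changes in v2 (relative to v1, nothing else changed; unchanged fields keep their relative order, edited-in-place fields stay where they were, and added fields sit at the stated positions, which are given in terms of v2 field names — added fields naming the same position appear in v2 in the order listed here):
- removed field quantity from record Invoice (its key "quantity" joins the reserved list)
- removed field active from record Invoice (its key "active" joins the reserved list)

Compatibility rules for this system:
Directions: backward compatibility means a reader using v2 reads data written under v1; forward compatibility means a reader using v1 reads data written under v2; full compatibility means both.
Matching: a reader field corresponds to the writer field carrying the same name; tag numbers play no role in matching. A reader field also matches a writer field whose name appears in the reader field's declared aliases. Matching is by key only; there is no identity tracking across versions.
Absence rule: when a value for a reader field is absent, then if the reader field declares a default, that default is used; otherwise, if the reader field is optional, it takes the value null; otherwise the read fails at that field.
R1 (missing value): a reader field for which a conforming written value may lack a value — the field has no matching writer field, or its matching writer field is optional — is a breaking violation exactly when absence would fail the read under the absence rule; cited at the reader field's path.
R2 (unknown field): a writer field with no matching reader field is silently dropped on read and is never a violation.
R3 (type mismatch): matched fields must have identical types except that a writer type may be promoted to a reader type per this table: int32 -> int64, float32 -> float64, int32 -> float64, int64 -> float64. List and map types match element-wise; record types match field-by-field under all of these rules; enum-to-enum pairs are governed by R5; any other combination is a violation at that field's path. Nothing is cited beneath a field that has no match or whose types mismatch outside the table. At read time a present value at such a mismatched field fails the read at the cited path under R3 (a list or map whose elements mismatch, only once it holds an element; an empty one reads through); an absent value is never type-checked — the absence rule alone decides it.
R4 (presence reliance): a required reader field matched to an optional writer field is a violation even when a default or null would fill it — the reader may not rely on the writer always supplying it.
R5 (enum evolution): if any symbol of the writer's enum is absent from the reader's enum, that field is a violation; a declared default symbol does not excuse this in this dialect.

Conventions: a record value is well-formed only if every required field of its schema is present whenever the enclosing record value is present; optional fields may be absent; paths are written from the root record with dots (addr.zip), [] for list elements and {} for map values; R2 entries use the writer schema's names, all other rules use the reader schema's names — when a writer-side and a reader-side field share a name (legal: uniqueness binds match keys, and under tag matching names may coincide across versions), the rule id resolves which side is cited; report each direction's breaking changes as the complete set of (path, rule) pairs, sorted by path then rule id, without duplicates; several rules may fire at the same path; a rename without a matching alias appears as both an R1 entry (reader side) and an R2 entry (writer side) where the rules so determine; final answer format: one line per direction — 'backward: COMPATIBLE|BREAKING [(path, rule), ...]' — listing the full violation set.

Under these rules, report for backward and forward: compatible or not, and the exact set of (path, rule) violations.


arrows below run writer -> reader for Invoice
backward for Invoice (reader v2, writer v1):
  Priority -> Priority, writer required: tier aligns to tier
  bool -> bool, writer required: primary aligns to primary
  int32 -> int32, writer optional: seq aligns to seq
  bool -> bool, writer required: verified aligns to verified
  quantity (writer side), unknown to reader
  active (writer side), unknown to reader
  => backward verdict for Invoice: COMPATIBLE, no violations
forward for Invoice (reader v1, writer v2):
  Priority -> Priority, writer required: tier aligns to tier
  bool -> bool, writer required: primary aligns to primary
  no writer field matches reader quantity
  int32 -> int32, writer optional: seq aligns to seq
  no writer field matches reader active
  bool -> bool, writer required: verified aligns to verified
  => forward verdict for Invoice: COMPATIBLE, no violations

backward: COMPATIBLE []; forward: COMPATIBLE []


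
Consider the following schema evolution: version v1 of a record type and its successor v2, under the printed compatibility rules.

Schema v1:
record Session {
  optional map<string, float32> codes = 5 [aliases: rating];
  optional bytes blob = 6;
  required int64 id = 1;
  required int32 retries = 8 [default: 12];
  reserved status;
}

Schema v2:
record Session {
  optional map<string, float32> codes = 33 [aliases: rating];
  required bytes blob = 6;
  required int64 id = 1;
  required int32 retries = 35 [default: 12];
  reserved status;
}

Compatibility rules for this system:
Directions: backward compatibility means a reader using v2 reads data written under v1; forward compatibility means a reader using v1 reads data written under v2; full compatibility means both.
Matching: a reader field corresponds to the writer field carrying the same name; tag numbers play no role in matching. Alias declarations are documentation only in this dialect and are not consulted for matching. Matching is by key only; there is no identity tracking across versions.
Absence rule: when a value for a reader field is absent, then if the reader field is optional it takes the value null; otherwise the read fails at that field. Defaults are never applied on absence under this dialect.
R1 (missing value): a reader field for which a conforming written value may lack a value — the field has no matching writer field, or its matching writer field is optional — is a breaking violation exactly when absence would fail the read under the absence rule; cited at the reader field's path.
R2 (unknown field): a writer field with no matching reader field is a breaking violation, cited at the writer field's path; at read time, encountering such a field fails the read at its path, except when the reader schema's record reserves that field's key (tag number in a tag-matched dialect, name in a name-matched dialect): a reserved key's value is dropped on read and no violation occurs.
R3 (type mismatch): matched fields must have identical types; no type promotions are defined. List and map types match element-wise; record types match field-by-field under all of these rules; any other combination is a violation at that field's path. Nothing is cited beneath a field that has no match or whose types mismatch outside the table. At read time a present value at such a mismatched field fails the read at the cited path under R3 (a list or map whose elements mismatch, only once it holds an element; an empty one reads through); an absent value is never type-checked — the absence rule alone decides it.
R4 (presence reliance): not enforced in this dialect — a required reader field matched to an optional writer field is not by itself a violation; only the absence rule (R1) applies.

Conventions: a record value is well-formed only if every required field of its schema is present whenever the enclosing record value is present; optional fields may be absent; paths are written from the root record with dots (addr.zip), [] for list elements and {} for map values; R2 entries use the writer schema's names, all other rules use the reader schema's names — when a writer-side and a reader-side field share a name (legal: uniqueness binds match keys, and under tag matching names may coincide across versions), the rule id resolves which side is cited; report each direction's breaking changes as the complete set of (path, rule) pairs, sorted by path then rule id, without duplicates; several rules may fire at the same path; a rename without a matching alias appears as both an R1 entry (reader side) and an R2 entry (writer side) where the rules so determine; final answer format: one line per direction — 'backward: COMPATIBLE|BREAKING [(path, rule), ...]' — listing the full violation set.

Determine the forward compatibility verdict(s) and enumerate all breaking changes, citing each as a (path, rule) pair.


forward: COMPATIBLE []

the writer's type comes first in each Session pair
forward on Session — v1 reading data written by v2:
  codes <- codes (map<string, float32> -> map<string, float32>, writer optional)
  blob <- blob (bytes -> bytes, writer required)
  id <- id (int64 -> int64, writer required)
  retries <- retries (int32 -> int32, writer required)
  => forward verdict for Session: COMPATIBLE, no violations
diffs on Session not affecting the asked answer:
  field codes in record Session: tag 5 changed to 33 -> triggers nothing under Session's printed rules — same verdict
  field retries in record Session: tag 8 changed to 35 -> triggers nothing under Session's printed rules — same verdict
  field blob in record Session: optional changed to required -> fires only in the backward direction of Session, which is not asked here


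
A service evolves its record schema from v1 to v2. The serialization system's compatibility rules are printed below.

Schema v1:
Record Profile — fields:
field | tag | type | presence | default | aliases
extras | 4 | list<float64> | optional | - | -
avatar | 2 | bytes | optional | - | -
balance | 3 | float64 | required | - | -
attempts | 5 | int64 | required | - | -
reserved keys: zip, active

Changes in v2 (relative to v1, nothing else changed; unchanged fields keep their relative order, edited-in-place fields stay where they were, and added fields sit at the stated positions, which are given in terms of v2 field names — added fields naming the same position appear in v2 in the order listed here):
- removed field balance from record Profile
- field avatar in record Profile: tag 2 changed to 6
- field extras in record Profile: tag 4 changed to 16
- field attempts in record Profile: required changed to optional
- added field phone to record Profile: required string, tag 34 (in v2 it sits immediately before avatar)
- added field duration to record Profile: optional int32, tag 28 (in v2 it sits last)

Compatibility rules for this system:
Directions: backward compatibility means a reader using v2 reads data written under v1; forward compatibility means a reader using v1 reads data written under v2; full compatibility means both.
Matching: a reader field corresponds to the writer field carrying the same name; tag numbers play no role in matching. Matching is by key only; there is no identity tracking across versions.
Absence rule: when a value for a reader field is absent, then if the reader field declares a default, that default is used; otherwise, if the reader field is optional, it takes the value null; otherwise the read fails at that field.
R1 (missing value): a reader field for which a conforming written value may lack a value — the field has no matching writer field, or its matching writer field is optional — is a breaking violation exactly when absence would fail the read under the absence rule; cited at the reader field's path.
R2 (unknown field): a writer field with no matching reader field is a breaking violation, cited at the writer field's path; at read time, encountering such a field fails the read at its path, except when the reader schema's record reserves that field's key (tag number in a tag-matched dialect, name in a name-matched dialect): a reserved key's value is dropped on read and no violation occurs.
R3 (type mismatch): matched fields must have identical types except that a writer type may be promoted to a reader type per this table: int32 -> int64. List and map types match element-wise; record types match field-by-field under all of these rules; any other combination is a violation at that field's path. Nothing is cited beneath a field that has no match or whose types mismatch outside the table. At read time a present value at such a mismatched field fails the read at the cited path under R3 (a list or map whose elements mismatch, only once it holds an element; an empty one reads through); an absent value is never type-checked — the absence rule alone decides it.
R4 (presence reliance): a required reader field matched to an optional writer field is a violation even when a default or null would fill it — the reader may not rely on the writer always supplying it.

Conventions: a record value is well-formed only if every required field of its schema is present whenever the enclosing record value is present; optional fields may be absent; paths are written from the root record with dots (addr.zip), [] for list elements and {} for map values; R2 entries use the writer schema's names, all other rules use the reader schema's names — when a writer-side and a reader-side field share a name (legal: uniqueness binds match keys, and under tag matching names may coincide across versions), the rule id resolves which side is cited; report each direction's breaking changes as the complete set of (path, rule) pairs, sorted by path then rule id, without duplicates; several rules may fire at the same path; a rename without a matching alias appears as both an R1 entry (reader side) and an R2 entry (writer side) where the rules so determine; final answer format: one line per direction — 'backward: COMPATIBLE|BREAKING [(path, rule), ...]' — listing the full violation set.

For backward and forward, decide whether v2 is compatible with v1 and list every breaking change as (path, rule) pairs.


in Profile below, arrows point writer -> reader
backward pass over Profile, reader schema v2, writer schema v1:
  extras: paired with writer extras (list<float64> -> list<float64>; writer optional)
  phone: no writer-side match
  avatar: paired with writer avatar (bytes -> bytes; writer optional)
  attempts: paired with writer attempts (int64 -> int64; writer required)
  duration: no writer-side match
  leftover writer field: balance
  breaking: (balance, R2)
  breaking: (phone, R1)
  backward on Profile therefore BREAKING (2)
forward pass over Profile, reader schema v1, writer schema v2:
  extras: paired with writer extras (list<float64> -> list<float64>; writer optional)
  avatar: paired with writer avatar (bytes -> bytes; writer optional)
  balance: no writer-side match
  attempts: paired with writer attempts (int64 -> int64; writer optional)
  leftover writer field: phone
  leftover writer field: duration
  breaking: (attempts, R1)
  breaking: (attempts, R4)
  breaking: (balance, R1)
  breaking: (duration, R2)
  breaking: (phone, R2)
  forward on Profile therefore BREAKING (5)

backward: BREAKING [(balance, R2), (phone, R1)]; forward: BREAKING [(attempts, R1), (attempts, R4), (balance, R1), (duration, R2), (phone, R2)]


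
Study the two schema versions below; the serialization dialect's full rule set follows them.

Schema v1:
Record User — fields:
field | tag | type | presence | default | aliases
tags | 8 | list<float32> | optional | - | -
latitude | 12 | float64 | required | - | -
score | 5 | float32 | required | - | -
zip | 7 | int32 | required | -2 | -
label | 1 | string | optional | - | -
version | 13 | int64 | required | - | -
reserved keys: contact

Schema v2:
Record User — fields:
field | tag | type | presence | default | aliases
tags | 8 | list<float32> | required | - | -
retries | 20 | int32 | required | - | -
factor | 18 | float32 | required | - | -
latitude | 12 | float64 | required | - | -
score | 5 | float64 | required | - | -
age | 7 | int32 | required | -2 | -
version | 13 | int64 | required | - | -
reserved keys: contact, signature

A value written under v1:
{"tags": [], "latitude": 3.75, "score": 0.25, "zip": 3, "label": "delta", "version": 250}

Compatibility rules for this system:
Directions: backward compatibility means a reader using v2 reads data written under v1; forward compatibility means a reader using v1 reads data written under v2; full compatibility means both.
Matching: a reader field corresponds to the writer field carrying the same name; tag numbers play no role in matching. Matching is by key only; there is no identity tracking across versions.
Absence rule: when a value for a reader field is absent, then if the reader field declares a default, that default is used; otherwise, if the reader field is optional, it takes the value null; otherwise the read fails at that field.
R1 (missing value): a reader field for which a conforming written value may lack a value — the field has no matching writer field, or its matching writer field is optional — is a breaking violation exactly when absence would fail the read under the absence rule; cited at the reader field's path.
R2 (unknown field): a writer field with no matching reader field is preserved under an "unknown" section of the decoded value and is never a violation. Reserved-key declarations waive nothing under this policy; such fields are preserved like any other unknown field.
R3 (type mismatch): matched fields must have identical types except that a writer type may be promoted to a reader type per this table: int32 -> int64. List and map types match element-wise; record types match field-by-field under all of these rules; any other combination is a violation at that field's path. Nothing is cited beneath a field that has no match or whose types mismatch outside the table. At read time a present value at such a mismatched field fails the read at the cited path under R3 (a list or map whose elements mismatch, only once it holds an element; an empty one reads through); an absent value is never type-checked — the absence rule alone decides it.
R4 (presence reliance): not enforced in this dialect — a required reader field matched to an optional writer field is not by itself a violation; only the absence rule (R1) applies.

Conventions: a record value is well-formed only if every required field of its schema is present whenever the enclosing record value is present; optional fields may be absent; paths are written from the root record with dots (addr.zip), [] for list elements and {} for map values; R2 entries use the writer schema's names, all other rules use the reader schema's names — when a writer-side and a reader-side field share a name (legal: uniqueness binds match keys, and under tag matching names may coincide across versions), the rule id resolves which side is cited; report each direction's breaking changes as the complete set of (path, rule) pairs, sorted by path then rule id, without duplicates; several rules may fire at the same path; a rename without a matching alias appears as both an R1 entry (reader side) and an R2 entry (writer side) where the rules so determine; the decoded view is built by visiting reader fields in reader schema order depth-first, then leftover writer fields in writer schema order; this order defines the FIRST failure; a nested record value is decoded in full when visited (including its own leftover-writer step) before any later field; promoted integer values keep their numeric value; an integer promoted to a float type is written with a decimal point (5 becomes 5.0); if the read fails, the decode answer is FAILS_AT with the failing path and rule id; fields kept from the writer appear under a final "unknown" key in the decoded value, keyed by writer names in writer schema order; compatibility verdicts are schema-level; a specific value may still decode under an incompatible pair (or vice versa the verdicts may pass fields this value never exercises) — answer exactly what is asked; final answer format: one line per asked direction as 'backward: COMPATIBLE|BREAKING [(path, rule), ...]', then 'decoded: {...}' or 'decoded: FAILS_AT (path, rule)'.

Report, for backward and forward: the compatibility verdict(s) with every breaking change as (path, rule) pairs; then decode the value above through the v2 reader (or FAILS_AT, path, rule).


each type pair in User: writer, then reader
backward analysis of User with v2 as reader and v1 as writer:
  tags <- tags (list<float32> -> list<float32>, writer optional)
  retries has no writer counterpart
  factor has no writer counterpart
  latitude <- latitude (float64 -> float64, writer required)
  score <- score (float32 -> float64, writer required)
  age has no writer counterpart
  version <- version (int64 -> int64, writer required)
  leftover writer field: zip
  leftover writer field: label
  breaking: (factor, R1)
  breaking: (retries, R1)
  breaking: (score, R3)
  breaking: (tags, R1)
  backward on User therefore BREAKING (4)
forward analysis of User with v1 as reader and v2 as writer:
  tags <- tags (list<float32> -> list<float32>, writer required)
  latitude <- latitude (float64 -> float64, writer required)
  score <- score (float64 -> float32, writer required)
  zip has no writer counterpart
  label has no writer counterpart
  version <- version (int64 -> int64, writer required)
  leftover writer field: retries
  leftover writer field: factor
  leftover writer field: age
  breaking: (score, R3)
  forward on User therefore BREAKING (1)
decoding the User value with the v2 reader:
  tags := []
  read fails at retries under R1 (no fill)
  => FAILS_AT (retries, R1)

backward: BREAKING [(factor, R1), (retries, R1), (score, R3), (tags, R1)]; forward: BREAKING [(score, R3)]; decoded: FAILS_AT (retries, R1)


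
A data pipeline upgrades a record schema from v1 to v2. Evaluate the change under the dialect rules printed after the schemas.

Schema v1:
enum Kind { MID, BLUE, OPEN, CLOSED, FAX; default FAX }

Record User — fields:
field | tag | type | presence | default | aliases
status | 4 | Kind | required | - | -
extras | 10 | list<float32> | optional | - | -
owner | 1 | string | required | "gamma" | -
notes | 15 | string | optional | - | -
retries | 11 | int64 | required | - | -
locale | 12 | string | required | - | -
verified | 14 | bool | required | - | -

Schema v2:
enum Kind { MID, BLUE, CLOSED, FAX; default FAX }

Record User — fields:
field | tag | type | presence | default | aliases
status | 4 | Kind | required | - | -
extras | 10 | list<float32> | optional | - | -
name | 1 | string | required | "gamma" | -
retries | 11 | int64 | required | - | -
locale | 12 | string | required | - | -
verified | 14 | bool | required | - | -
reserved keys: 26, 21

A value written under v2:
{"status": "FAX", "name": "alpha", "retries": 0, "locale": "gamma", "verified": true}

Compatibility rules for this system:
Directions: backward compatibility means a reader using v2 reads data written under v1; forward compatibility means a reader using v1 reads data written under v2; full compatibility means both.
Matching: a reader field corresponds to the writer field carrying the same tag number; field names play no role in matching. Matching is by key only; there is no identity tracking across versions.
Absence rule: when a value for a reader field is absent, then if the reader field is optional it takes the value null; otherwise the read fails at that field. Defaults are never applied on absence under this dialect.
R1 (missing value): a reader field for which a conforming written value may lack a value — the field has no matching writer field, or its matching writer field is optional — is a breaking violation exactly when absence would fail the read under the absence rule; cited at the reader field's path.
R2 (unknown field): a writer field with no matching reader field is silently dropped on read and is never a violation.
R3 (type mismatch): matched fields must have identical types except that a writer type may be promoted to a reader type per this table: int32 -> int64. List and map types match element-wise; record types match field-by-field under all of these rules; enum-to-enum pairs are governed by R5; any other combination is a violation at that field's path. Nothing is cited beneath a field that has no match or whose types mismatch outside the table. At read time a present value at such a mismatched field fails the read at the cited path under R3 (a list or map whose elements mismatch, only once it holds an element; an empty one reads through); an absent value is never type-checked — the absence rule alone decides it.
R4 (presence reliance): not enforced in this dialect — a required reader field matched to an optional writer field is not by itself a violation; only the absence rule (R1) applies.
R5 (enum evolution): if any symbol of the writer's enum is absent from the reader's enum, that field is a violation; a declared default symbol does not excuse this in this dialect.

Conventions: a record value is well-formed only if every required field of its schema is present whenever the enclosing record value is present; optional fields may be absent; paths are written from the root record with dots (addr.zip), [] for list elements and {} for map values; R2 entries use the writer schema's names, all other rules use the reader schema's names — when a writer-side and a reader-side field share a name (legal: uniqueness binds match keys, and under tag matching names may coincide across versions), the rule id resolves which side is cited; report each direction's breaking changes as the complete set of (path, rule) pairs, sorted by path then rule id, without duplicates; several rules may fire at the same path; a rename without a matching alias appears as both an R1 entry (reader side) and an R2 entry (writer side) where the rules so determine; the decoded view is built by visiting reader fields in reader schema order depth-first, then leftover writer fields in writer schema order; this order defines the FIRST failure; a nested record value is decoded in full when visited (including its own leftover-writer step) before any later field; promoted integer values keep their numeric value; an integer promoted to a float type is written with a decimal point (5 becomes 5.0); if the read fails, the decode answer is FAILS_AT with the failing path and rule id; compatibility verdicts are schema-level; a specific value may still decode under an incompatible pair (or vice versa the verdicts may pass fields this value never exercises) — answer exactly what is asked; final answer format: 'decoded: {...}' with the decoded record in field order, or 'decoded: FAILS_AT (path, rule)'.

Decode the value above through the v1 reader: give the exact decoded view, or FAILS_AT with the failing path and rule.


the writer's type comes first in each User pair
decode walk for User under reader schema v1:
  status := "FAX"
  extras := null (absent, optional -> null)
  owner := "alpha" (from writer name)
  notes := null (absent, optional -> null)
  retries := 0
  locale := "gamma"
  verified := true
  => decoded: {"status": "FAX", "extras": null, "owner": "alpha", "notes": null, "retries": 0, "locale": "gamma", "verified": true}
checking off the User differences that do not matter here:
  enum Kind (field status in record User): symbol OPEN removed -> a verdict-level change on User — the shown value reads the same
  removed field notes from record User -> fires no rule on User under this dialect and leaves the result unchanged
  renamed field owner to name in record User -> fires no rule on User under this dialect and leaves the result unchanged

decoded: {"status": "FAX", "extras": null, "owner": "alpha", "notes": null, "retries": 0, "locale": "gamma", "verified": true}
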